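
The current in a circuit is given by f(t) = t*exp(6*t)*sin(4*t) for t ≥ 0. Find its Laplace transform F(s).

L{sin(4t)} = 4/(s^2 + 16).
Multiplying by e^(6t) shifts s → s - 6, so L{exp(6*t)*sin(4*t)} = 4/((s - 6)^2 + 16).
Then apply L{t·g(t)} = -d/ds[G(s)] with G(s) = 4/((s - 6)^2 + 16):
differentiating 1 time and applying the sign gives 8*(s - 6)/(s^2 - 12*s + 52)^2.

F(s) = 8*(s - 6)/(s^2 - 12*s + 52)^2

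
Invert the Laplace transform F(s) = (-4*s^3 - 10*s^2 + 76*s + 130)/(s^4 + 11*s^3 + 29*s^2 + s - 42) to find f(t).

Factor the denominator: s^4 + 11*s^3 + 29*s^2 + s - 42 = (s - 1)*(s + 2)*(s + 3)*(s + 7).
Partial fraction decomposition gives [-5/(s + 3)] + [2/(s - 1)] + [2/(s + 2)] + [-3/(s + 7)].
Invert each term: -5/(s + 3) ↔ -5e^(-3t); 2/(s - 1) ↔ 2e^(t); 2/(s + 2) ↔ 2e^(-2t); -3/(s + 7) ↔ -3e^(-7t).

f(t) = 2*exp(t) + 2*exp(-2*t) - 5*exp(-3*t) - 3*exp(-7*t)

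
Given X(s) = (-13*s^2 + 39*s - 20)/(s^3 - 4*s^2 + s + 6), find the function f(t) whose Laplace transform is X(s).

f(t) = -5*exp(3*t) - 2*exp(2*t) - 6*exp(-t)

Factor the denominator: s^3 - 4*s^2 + s + 6 = (s - 3)*(s - 2)*(s + 1).
Partial fraction decomposition gives [-2/(s - 2)] + [-5/(s - 3)] + [-6/(s + 1)].
Invert each term: -2/(s - 2) ↔ -2e^(2t); -5/(s - 3) ↔ -5e^(3t); -6/(s + 1) ↔ -6e^(-t).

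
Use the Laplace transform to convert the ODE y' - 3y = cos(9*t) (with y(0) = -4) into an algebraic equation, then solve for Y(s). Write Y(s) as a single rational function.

Take the Laplace transform of both sides.
The derivative rules (L{y'} = sY - y(0) = sY - (-4)) turn the left side into (s - 3)Y - (-4).
The right side is L{cos(9*t)} = s/(s^2 + 81).
So (s - 3)Y = s/(s^2 + 81) + (-4).
Divide through and combine into a single rational function.

Y(s) = (-4*s^2 + s - 324)/(s^3 - 3*s^2 + 81*s - 243)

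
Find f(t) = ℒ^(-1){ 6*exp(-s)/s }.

f(t) = Heaviside(t - 1)*(6)

The factor e^(-s) signals a time shift by c = 1 (second shifting theorem).
L{6} = 6/s, so L^-1{6/s} = 6.
Hence the inverse is u(t - 1) times that function evaluated at t - 1.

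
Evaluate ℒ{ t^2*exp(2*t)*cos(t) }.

2*(s - 2)*(s^2 - 4*s + 1)/(s^2 - 4*s + 5)^3

L{cos(t)} = s/(s^2 + 1).
Multiplying by e^(2t) shifts s → s - 2, so L{exp(2*t)*cos(t)} = (s - 2)/((s - 2)^2 + 1).
Then apply L{t^2·g(t)} = (-1)^2 d^2/ds^2[G(s)] with G(s) = (s - 2)/((s - 2)^2 + 1):
differentiating 2 times and applying the sign gives 2*(s - 2)*(s^2 - 4*s + 1)/(s^2 - 4*s + 5)^3.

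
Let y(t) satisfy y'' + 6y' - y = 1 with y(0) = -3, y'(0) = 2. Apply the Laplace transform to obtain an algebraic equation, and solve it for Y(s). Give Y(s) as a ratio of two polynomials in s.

Transform both sides with L{·}.
Using L{y''} = s^2 Y - s·y(0) - y'(0) and L{y'} = sY - y(0), with y(0) = -3, y'(0) = 2, the left side becomes (s^2 + 6*s - 1)Y - (-3*s - 16).
The right side is L{1} = 1/s.
So (s^2 + 6*s - 1)Y = 1/s + (-3*s - 16).
Divide through and combine into a single rational function.

Y(s) = (-3*s^2 - 16*s + 1)/(s^3 + 6*s^2 - s)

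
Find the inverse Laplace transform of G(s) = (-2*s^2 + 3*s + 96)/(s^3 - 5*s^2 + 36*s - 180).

exp(5*t) - 2*sin(6*t) - 3*cos(6*t)

Factor the denominator: s^3 - 5*s^2 + 36*s - 180 = (s - 5)*(s^2 + 36).
Partial fraction decomposition gives [1/(s - 5)] + [-3*s/(s^2 + 36)] + [-12/(s^2 + 36)].
Invert each term: 1/(s - 5) ↔ e^(5t); -3·s/(s^2 + 36) ↔ -3cos(6t); -2·6/(s^2 + 36) ↔ -2sin(6t).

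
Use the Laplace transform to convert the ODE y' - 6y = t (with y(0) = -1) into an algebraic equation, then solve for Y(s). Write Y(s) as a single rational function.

Y(s) = (-s^2 + 1)/(s^3 - 6*s^2)

Transform both sides with L{·}.
The derivative rules (L{y'} = sY - y(0) = sY - (-1)) turn the left side into (s - 6)Y - (-1).
The right side is L{t} = s^(-2).
So (s - 6)Y = s^(-2) + (-1).
Solve for Y(s) and write it as one ratio of polynomials.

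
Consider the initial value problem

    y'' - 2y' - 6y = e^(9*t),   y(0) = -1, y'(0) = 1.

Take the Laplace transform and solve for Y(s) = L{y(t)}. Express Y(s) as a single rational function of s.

Take the Laplace transform of both sides.
With L{y''} = s^2 Y - s·y(0) - y'(0) and L{y'} = sY - y(0), with y(0) = -1, y'(0) = 1: the LHS transforms to (s^2 - 2*s - 6)Y - (-s + 3).
The right side is L{e^(9*t)} = 1/(s - 9).
So (s^2 - 2*s - 6)Y = 1/(s - 9) + (-s + 3).
Divide through and combine into a single rational function.

Y(s) = (-s^2 + 12*s - 26)/(s^3 - 11*s^2 + 12*s + 54)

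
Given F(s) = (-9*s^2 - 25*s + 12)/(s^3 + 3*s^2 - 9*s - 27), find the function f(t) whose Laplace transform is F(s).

Factor the denominator: s^3 + 3*s^2 - 9*s - 27 = (s - 3)*(s + 3)^2.
Partial fraction decomposition gives [-5/(s + 3)] + [-1/(s + 3)^2] + [-4/(s - 3)].
Invert each term: -5/(s + 3) ↔ -5e^(-3t); -1/(s + 3)^2 ↔ -t·e^(-3t); -4/(s - 3) ↔ -4e^(3t).

f(t) = -t*exp(-3*t) - 4*exp(3*t) - 5*exp(-3*t)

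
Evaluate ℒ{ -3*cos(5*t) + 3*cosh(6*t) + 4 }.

-3*s/(s^2 + 25) + 3*s/(s^2 - 36) + 4/s

Apply the Laplace transform termwise.
L{4} = 4/s; (3)·[L{cosh(6t)} = s/(s^2 - 36)]; (-3)·[L{cos(5t)} = s/(s^2 + 25)].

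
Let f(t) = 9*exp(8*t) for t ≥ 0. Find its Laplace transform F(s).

L{9} = 9/s.
By the first shifting theorem, multiplying by e^(8t) replaces s with s - 8.

F(s) = 9/(s - 8)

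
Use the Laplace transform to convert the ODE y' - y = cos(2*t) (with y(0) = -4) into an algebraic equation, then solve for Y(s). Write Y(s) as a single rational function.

Y(s) = (-4*s^2 + s - 16)/(s^3 - s^2 + 4*s - 4)

Transform both sides with L{·}.
The derivative rules (L{y'} = sY - y(0) = sY - (-4)) turn the left side into (s - 1)Y - (-4).
The right side is L{cos(2*t)} = s/(s^2 + 4).
So (s - 1)Y = s/(s^2 + 4) + (-4).
Divide through and combine into a single rational function.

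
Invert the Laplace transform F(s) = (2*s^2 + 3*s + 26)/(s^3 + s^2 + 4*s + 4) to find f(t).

Factor the denominator: s^3 + s^2 + 4*s + 4 = (s + 1)*(s^2 + 4).
Partial fraction decomposition gives [5/(s + 1)] + [-3*s/(s^2 + 4)] + [6/(s^2 + 4)].
Invert each term: 5/(s + 1) ↔ 5e^(-t); -3·s/(s^2 + 4) ↔ -3cos(2t); 3·2/(s^2 + 4) ↔ 3sin(2t).

f(t) = 3*sin(2*t) - 3*cos(2*t) + 5*exp(-t)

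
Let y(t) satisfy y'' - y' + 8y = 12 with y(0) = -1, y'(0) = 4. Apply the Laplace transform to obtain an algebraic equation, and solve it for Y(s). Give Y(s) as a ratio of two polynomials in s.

Y(s) = (-s^2 + 5*s + 12)/(s^3 - s^2 + 8*s)

Laplace-transform each side.
The derivative rules (L{y''} = s^2 Y - s·y(0) - y'(0) and L{y'} = sY - y(0), with y(0) = -1, y'(0) = 4) turn the left side into (s^2 - s + 8)Y - (-s + 5).
The right side is L{12} = 12/s.
So (s^2 - s + 8)Y = 12/s + (-s + 5).
Isolate Y and clear denominators.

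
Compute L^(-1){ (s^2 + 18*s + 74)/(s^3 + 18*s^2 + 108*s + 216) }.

Factor the denominator: s^3 + 18*s^2 + 108*s + 216 = (s + 6)^3.
Partial fraction decomposition gives [1/(s + 6)] + [6/(s + 6)^2] + [2/(s + 6)^3].
Invert each term: 1/(s + 6) ↔ e^(-6t); 6/(s + 6)^2 ↔ 6t·e^(-6t); 2/(s + 6)^3 ↔ (1)t^2·e^(-6t).

t^2*exp(-6*t) + 6*t*exp(-6*t) + exp(-6*t)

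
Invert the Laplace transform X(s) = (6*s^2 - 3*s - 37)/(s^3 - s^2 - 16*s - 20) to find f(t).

Factor the denominator: s^3 - s^2 - 16*s - 20 = (s - 5)*(s + 2)^2.
Partial fraction decomposition gives [4/(s + 2)] + [(s + 2)^(-2)] + [2/(s - 5)].
Invert each term: 4/(s + 2) ↔ 4e^(-2t); 1/(s + 2)^2 ↔ t·e^(-2t); 2/(s - 5) ↔ 2e^(5t).

f(t) = t*exp(-2*t) + 2*exp(5*t) + 4*exp(-2*t)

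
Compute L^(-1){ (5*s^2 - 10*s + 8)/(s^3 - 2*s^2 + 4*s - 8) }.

exp(2*t) - sin(2*t) + 4*cos(2*t)

Factor the denominator: s^3 - 2*s^2 + 4*s - 8 = (s - 2)*(s^2 + 4).
Partial fraction decomposition gives [1/(s - 2)] + [4*s/(s^2 + 4)] + [-2/(s^2 + 4)].
Invert each term: 1/(s - 2) ↔ e^(2t); 4·s/(s^2 + 4) ↔ 4cos(2t); -1·2/(s^2 + 4) ↔ -sin(2t).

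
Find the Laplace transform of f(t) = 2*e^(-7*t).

2/(s + 7)

L{2} = 2/s.
By the first shifting theorem, multiplying by e^(-7t) replaces s with s + 7.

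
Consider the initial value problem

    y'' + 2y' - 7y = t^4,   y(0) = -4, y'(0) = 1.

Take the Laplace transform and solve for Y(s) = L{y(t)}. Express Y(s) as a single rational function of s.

Y(s) = (-4*s^6 - 7*s^5 + 24)/(s^7 + 2*s^6 - 7*s^5)

Apply the Laplace transform to the equation.
Using L{y''} = s^2 Y - s·y(0) - y'(0) and L{y'} = sY - y(0), with y(0) = -4, y'(0) = 1, the left side becomes (s^2 + 2*s - 7)Y - (-4*s - 7).
The right side is L{t^4} = 24/s^5.
So (s^2 + 2*s - 7)Y = 24/s^5 + (-4*s - 7).
Isolate Y and clear denominators.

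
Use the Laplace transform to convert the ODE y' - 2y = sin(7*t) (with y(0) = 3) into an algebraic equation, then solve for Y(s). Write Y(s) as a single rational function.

Transform both sides with L{·}.
With L{y'} = sY - y(0) = sY - 3: the LHS transforms to (s - 2)Y - (3).
The right side is L{sin(7*t)} = 7/(s^2 + 49).
So (s - 2)Y = 7/(s^2 + 49) + (3).
Isolate Y and clear denominators.

Y(s) = (3*s^2 + 154)/(s^3 - 2*s^2 + 49*s - 98)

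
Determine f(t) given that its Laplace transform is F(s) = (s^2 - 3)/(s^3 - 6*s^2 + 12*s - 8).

f(t) = t^2*exp(2*t)/2 + 4*t*exp(2*t) + exp(2*t)

Factor the denominator: s^3 - 6*s^2 + 12*s - 8 = (s - 2)^3.
Partial fraction decomposition gives [1/(s - 2)] + [4/(s - 2)^2] + [(s - 2)^(-3)].
Invert each term: 1/(s - 2) ↔ e^(2t); 4/(s - 2)^2 ↔ 4t·e^(2t); 1/(s - 2)^3 ↔ (1/2)t^2·e^(2t).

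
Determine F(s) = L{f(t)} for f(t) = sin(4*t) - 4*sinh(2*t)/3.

F(s) = 4/(s^2 + 16) - 8/(3*(s^2 - 4))

The transform is linear, so treat each term independently.
L{sin(4t)} = 4/(s^2 + 16); (-4/3)·[L{sinh(2t)} = 2/(s^2 - 4)].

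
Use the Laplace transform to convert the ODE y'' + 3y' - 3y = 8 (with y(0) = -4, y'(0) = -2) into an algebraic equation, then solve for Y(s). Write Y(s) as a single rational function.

Y(s) = (-4*s^2 - 14*s + 8)/(s^3 + 3*s^2 - 3*s)

Apply the Laplace transform to the equation.
The derivative rules (L{y''} = s^2 Y - s·y(0) - y'(0) and L{y'} = sY - y(0), with y(0) = -4, y'(0) = -2) turn the left side into (s^2 + 3*s - 3)Y - (-4*s - 14).
The right side is L{8} = 8/s.
So (s^2 + 3*s - 3)Y = 8/s + (-4*s - 14).
Divide through and combine into a single rational function.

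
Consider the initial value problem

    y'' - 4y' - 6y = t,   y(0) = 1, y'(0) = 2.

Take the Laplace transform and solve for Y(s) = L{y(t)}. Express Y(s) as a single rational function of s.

Y(s) = (s^3 - 2*s^2 + 1)/(s^4 - 4*s^3 - 6*s^2)

Take the Laplace transform of both sides.
With L{y''} = s^2 Y - s·y(0) - y'(0) and L{y'} = sY - y(0), with y(0) = 1, y'(0) = 2: the LHS transforms to (s^2 - 4*s - 6)Y - (s - 2).
The right side is L{t} = s^(-2).
So (s^2 - 4*s - 6)Y = s^(-2) + (s - 2).
Isolate Y and clear denominators.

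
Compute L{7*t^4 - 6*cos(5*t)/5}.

-6*s/(5*(s^2 + 25)) + 168/s^5

By linearity of the Laplace transform, transform each term separately.
(7)·[L{t^4} = 4!/s^5 = 24/s^5]; (-6/5)·[L{cos(5t)} = s/(s^2 + 25)].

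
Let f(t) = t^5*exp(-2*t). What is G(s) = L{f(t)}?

L{t^5} = 5!/s^6 = 120/s^6.
By the first shifting theorem, multiplying by e^(-2t) replaces s with s + 2.

G(s) = 120/(s + 2)^6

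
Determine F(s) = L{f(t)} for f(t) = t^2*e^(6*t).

F(s) = 2/(s - 6)^3

L{e^(6t)} = 1/(s - 6).
Then apply L{t^2·g(t)} = (-1)^2 d^2/ds^2[G(s)] with G(s) = 1/(s - 6):
differentiating 2 times and applying the sign gives 2/(s - 6)^3.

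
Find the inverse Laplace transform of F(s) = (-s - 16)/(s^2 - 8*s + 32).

Complete the square in the denominator: s^2 - 8*s + 32 = (s - 4)^2 + 4^2.
Split the numerator to match: -s - 16 = -1·(s - 4) - 5·4.
Invert each term: -1·(s - 4)/((s - 4)^2 + 16) ↔ -e^(4t)cos(4t); -5·4/((s - 4)^2 + 16) ↔ -5e^(4t)sin(4t).

-5*exp(4*t)*sin(4*t) - exp(4*t)*cos(4*t)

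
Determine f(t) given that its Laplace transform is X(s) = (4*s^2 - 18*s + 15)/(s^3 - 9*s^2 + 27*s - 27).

f(t) = -3*t^2*exp(3*t)/2 + 6*t*exp(3*t) + 4*exp(3*t)

Factor the denominator: s^3 - 9*s^2 + 27*s - 27 = (s - 3)^3.
Partial fraction decomposition gives [4/(s - 3)] + [6/(s - 3)^2] + [-3/(s - 3)^3].
Invert each term: 4/(s - 3) ↔ 4e^(3t); 6/(s - 3)^2 ↔ 6t·e^(3t); -3/(s - 3)^3 ↔ (-3/2)t^2·e^(3t).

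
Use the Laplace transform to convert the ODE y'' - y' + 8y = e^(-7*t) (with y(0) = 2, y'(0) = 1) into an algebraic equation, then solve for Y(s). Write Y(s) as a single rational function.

Y(s) = (2*s^2 + 13*s - 6)/(s^3 + 6*s^2 + s + 56)

Laplace-transform each side.
The derivative rules (L{y''} = s^2 Y - s·y(0) - y'(0) and L{y'} = sY - y(0), with y(0) = 2, y'(0) = 1) turn the left side into (s^2 - s + 8)Y - (2*s - 1).
The right side is L{e^(-7*t)} = 1/(s + 7).
So (s^2 - s + 8)Y = 1/(s + 7) + (2*s - 1).
Solve for Y(s) and write it as one ratio of polynomials.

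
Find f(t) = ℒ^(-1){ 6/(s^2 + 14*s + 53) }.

f(t) = 3*exp(-7*t)*sin(2*t)

Rewrite the denominator: s^2 + 14*s + 53 = (s + 7)^2 + 4.
The form in (s + 7) signals a first-shifting-theorem factor e^(-7t).
Since L{sin(2t)} = 2/(s^2 + 4), the inverse is e^(-7*t)*sin(2*t), scaled by 3.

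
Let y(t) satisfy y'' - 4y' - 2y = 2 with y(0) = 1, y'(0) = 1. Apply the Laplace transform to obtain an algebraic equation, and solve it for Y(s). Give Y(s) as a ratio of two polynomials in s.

Transform both sides with L{·}.
The derivative rules (L{y''} = s^2 Y - s·y(0) - y'(0) and L{y'} = sY - y(0), with y(0) = 1, y'(0) = 1) turn the left side into (s^2 - 4*s - 2)Y - (s - 3).
The right side is L{2} = 2/s.
So (s^2 - 4*s - 2)Y = 2/s + (s - 3).
Divide through and combine into a single rational function.

Y(s) = (s^2 - 3*s + 2)/(s^3 - 4*s^2 - 2*s)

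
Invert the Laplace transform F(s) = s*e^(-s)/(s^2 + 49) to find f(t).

The factor e^(-s) signals a time shift by c = 1 (second shifting theorem).
L{cos(7t)} = s/(s^2 + 49), so L^-1{s/(s^2 + 49)} = cos(7*t).
Hence the inverse is u(t - 1) times that function evaluated at t - 1.

f(t) = Heaviside(t - 1)*(cos(7*t - 7))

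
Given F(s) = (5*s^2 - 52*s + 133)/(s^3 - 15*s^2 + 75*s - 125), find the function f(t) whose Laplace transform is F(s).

Factor the denominator: s^3 - 15*s^2 + 75*s - 125 = (s - 5)^3.
Partial fraction decomposition gives [5/(s - 5)] + [-2/(s - 5)^2] + [-2/(s - 5)^3].
Invert each term: 5/(s - 5) ↔ 5e^(5t); -2/(s - 5)^2 ↔ -2t·e^(5t); -2/(s - 5)^3 ↔ (-1)t^2·e^(5t).

f(t) = -t^2*exp(5*t) - 2*t*exp(5*t) + 5*exp(5*t)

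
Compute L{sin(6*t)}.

6/(s^2 + 36)

L{sin(6t)} = 6/(s^2 + 36).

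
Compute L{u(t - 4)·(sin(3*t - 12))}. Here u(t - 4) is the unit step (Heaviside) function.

By the second shifting theorem, L{u(t - c)·g(t - c)} = e^(-cs)·G(s) with c = 4 and G(s) = L{g(t)}.
L{sin(3t)} = 3/(s^2 + 9).

3*exp(-4*s)/(s^2 + 9)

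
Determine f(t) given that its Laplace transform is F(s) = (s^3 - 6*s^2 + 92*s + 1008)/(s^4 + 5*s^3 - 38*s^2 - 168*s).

Factor the denominator: s^4 + 5*s^3 - 38*s^2 - 168*s = s*(s - 6)*(s + 4)*(s + 7).
Partial fraction decomposition gives [4/(s + 4)] + [-6/s] + [1/(s + 7)] + [2/(s - 6)].
Invert each term: 4/(s + 4) ↔ 4e^(-4t); -6/(s - 0) ↔ -6e^(0t); 1/(s + 7) ↔ e^(-7t); 2/(s - 6) ↔ 2e^(6t).

f(t) = 2*exp(6*t) - 6 + 4*exp(-4*t) + exp(-7*t)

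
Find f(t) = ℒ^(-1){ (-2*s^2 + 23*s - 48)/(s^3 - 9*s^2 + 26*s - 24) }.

Factor the denominator: s^3 - 9*s^2 + 26*s - 24 = (s - 4)*(s - 3)*(s - 2).
Partial fraction decomposition gives [-3/(s - 3)] + [6/(s - 4)] + [-5/(s - 2)].
Invert each term: -3/(s - 3) ↔ -3e^(3t); 6/(s - 4) ↔ 6e^(4t); -5/(s - 2) ↔ -5e^(2t).

f(t) = 6*exp(4*t) - 3*exp(3*t) - 5*exp(2*t)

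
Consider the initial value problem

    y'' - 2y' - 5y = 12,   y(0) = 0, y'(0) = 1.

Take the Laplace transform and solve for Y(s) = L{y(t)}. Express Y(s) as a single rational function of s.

Laplace-transform each side.
With L{y''} = s^2 Y - s·y(0) - y'(0) and L{y'} = sY - y(0), with y(0) = 0, y'(0) = 1: the LHS transforms to (s^2 - 2*s - 5)Y - (1).
The right side is L{12} = 12/s.
So (s^2 - 2*s - 5)Y = 12/s + (1).
Divide through and combine into a single rational function.

Y(s) = (s + 12)/(s^3 - 2*s^2 - 5*s)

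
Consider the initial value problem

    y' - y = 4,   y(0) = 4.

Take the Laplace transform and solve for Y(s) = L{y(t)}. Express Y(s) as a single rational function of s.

Take the Laplace transform of both sides.
With L{y'} = sY - y(0) = sY - 4: the LHS transforms to (s - 1)Y - (4).
The right side is L{4} = 4/s.
So (s - 1)Y = 4/s + (4).
Divide through and combine into a single rational function.

Y(s) = (4*s + 4)/(s^2 - s)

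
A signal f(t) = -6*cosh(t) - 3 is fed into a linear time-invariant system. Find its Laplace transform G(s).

G(s) = -6*s/(s^2 - 1) - 3/s

Apply the Laplace transform termwise.
(-6)·[L{cosh(t)} = s/(s^2 - 1)]; L{-3} = -3/s.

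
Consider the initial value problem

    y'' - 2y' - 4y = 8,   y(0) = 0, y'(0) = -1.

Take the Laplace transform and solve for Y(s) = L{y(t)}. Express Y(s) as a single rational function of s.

Y(s) = (-s + 8)/(s^3 - 2*s^2 - 4*s)

Apply the Laplace transform to the equation.
With L{y''} = s^2 Y - s·y(0) - y'(0) and L{y'} = sY - y(0), with y(0) = 0, y'(0) = -1: the LHS transforms to (s^2 - 2*s - 4)Y - (-1).
The right side is L{8} = 8/s.
So (s^2 - 2*s - 4)Y = 8/s + (-1).
Divide through and combine into a single rational function.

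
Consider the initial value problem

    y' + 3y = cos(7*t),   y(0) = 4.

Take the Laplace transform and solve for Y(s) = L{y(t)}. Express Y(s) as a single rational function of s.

Transform both sides with L{·}.
The derivative rules (L{y'} = sY - y(0) = sY - 4) turn the left side into (s + 3)Y - (4).
The right side is L{cos(7*t)} = s/(s^2 + 49).
So (s + 3)Y = s/(s^2 + 49) + (4).
Solve for Y(s) and write it as one ratio of polynomials.

Y(s) = (4*s^2 + s + 196)/(s^3 + 3*s^2 + 49*s + 147)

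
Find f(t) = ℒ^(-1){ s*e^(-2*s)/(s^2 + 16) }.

f(t) = Heaviside(t - 2)*(cos(4*t - 8))

The factor e^(-2s) signals a time shift by c = 2 (second shifting theorem).
L{cos(4t)} = s/(s^2 + 16), so L^-1{s/(s^2 + 16)} = cos(4*t).
Hence the inverse is u(t - 2) times that function evaluated at t - 2.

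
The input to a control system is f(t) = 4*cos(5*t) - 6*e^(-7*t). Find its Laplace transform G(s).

G(s) = 4*s/(s^2 + 25) - 6/(s + 7)

The transform is linear, so treat each term independently.
(-6)·[L{e^(-7t)} = 1/(s + 7)]; (4)·[L{cos(5t)} = s/(s^2 + 25)].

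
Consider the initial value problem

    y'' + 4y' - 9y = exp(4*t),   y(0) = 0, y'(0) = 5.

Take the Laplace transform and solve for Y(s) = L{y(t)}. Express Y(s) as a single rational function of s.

Apply the Laplace transform to the equation.
Using L{y''} = s^2 Y - s·y(0) - y'(0) and L{y'} = sY - y(0), with y(0) = 0, y'(0) = 5, the left side becomes (s^2 + 4*s - 9)Y - (5).
The right side is L{exp(4*t)} = 1/(s - 4).
So (s^2 + 4*s - 9)Y = 1/(s - 4) + (5).
Divide through and combine into a single rational function.

Y(s) = (5*s - 19)/(s^3 - 25*s + 36)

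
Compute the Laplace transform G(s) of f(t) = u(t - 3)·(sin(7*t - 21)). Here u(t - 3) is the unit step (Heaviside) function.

G(s) = 7*exp(-3*s)/(s^2 + 49)

By the second shifting theorem, L{u(t - c)·g(t - c)} = e^(-cs)·H(s) with c = 3 and H(s) = L{g(t)}.
L{sin(7t)} = 7/(s^2 + 49).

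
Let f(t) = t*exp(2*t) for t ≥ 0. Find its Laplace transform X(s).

X(s) = (s - 2)^(-2)

L{t} = 1!/s^2 = 1/s^2.
By the first shifting theorem, multiplying by e^(2t) replaces s with s - 2.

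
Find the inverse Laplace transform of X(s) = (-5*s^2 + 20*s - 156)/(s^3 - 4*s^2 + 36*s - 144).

-3*exp(4*t) + 2*sin(6*t) - 2*cos(6*t)

Factor the denominator: s^3 - 4*s^2 + 36*s - 144 = (s - 4)*(s^2 + 36).
Partial fraction decomposition gives [-3/(s - 4)] + [-2*s/(s^2 + 36)] + [12/(s^2 + 36)].
Invert each term: -3/(s - 4) ↔ -3e^(4t); -2·s/(s^2 + 36) ↔ -2cos(6t); 2·6/(s^2 + 36) ↔ 2sin(6t).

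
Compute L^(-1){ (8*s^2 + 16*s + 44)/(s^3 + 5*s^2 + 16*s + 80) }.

-sin(4*t) + 4*cos(4*t) + 4*exp(-5*t)

Factor the denominator: s^3 + 5*s^2 + 16*s + 80 = (s + 5)*(s^2 + 16).
Partial fraction decomposition gives [4/(s + 5)] + [4*s/(s^2 + 16)] + [-4/(s^2 + 16)].
Invert each term: 4/(s + 5) ↔ 4e^(-5t); 4·s/(s^2 + 16) ↔ 4cos(4t); -1·4/(s^2 + 16) ↔ -sin(4t).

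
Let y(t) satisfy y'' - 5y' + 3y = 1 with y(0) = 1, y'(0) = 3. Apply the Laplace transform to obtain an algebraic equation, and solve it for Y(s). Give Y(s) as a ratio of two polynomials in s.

Transform both sides with L{·}.
The derivative rules (L{y''} = s^2 Y - s·y(0) - y'(0) and L{y'} = sY - y(0), with y(0) = 1, y'(0) = 3) turn the left side into (s^2 - 5*s + 3)Y - (s - 2).
The right side is L{1} = 1/s.
So (s^2 - 5*s + 3)Y = 1/s + (s - 2).
Isolate Y and clear denominators.

Y(s) = (s^2 - 2*s + 1)/(s^3 - 5*s^2 + 3*s)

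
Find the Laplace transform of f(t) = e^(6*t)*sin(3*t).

L{sin(3t)} = 3/(s^2 + 9).
By the first shifting theorem, multiplying by e^(6t) replaces s with s - 6.

3/((s - 6)^2 + 9)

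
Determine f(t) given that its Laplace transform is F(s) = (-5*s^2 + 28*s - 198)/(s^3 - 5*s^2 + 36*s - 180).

f(t) = -3*exp(5*t) + 3*sin(6*t) - 2*cos(6*t)

Factor the denominator: s^3 - 5*s^2 + 36*s - 180 = (s - 5)*(s^2 + 36).
Partial fraction decomposition gives [-3/(s - 5)] + [-2*s/(s^2 + 36)] + [18/(s^2 + 36)].
Invert each term: -3/(s - 5) ↔ -3e^(5t); -2·s/(s^2 + 36) ↔ -2cos(6t); 3·6/(s^2 + 36) ↔ 3sin(6t).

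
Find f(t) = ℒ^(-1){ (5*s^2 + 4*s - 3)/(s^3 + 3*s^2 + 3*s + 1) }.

f(t) = -t^2*exp(-t) - 6*t*exp(-t) + 5*exp(-t)

Factor the denominator: s^3 + 3*s^2 + 3*s + 1 = (s + 1)^3.
Partial fraction decomposition gives [5/(s + 1)] + [-6/(s + 1)^2] + [-2/(s + 1)^3].
Invert each term: 5/(s + 1) ↔ 5e^(-t); -6/(s + 1)^2 ↔ -6t·e^(-t); -2/(s + 1)^3 ↔ (-1)t^2·e^(-t).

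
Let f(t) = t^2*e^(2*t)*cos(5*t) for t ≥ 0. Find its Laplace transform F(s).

L{cos(5t)} = s/(s^2 + 25).
Multiplying by e^(2t) shifts s → s - 2, so L{e^(2*t)*cos(5*t)} = (s - 2)/((s - 2)^2 + 25).
Then apply L{t^2·g(t)} = (-1)^2 d^2/ds^2[G(s)] with G(s) = (s - 2)/((s - 2)^2 + 25):
differentiating 2 times and applying the sign gives 2*(s - 2)*(s^2 - 4*s - 71)/(s^2 - 4*s + 29)^3.

F(s) = 2*(s - 2)*(s^2 - 4*s - 71)/(s^2 - 4*s + 29)^3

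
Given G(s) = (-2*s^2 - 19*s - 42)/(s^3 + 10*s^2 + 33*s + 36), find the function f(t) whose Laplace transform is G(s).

Factor the denominator: s^3 + 10*s^2 + 33*s + 36 = (s + 3)^2*(s + 4).
Partial fraction decomposition gives [-4/(s + 3)] + [-3/(s + 3)^2] + [2/(s + 4)].
Invert each term: -4/(s + 3) ↔ -4e^(-3t); -3/(s + 3)^2 ↔ -3t·e^(-3t); 2/(s + 4) ↔ 2e^(-4t).

f(t) = -3*t*exp(-3*t) - 4*exp(-3*t) + 2*exp(-4*t)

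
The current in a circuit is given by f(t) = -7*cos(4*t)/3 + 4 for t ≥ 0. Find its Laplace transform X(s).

X(s) = -7*s/(3*(s^2 + 16)) + 4/s

Apply the Laplace transform termwise.
(-7/3)·[L{cos(4t)} = s/(s^2 + 16)]; L{4} = 4/s.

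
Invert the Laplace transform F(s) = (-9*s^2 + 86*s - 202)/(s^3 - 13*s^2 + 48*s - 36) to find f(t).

f(t) = -2*t*exp(6*t) - 4*exp(6*t) - 5*exp(t)

Factor the denominator: s^3 - 13*s^2 + 48*s - 36 = (s - 6)^2*(s - 1).
Partial fraction decomposition gives [-4/(s - 6)] + [-2/(s - 6)^2] + [-5/(s - 1)].
Invert each term: -4/(s - 6) ↔ -4e^(6t); -2/(s - 6)^2 ↔ -2t·e^(6t); -5/(s - 1) ↔ -5e^(t).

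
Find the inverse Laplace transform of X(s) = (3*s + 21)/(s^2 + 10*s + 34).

2*exp(-5*t)*sin(3*t) + 3*exp(-5*t)*cos(3*t)

Complete the square in the denominator: s^2 + 10*s + 34 = (s + 5)^2 + 3^2.
Split the numerator to match: 3*s + 21 = 3·(s + 5) + 2·3.
Invert each term: 3·(s + 5)/((s + 5)^2 + 9) ↔ 3e^(-5t)cos(3t); 2·3/((s + 5)^2 + 9) ↔ 2e^(-5t)sin(3t).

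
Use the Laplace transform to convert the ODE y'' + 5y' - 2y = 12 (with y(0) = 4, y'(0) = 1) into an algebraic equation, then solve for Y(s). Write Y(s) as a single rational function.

Transform both sides with L{·}.
The derivative rules (L{y''} = s^2 Y - s·y(0) - y'(0) and L{y'} = sY - y(0), with y(0) = 4, y'(0) = 1) turn the left side into (s^2 + 5*s - 2)Y - (4*s + 21).
The right side is L{12} = 12/s.
So (s^2 + 5*s - 2)Y = 12/s + (4*s + 21).
Solve for Y(s) and write it as one ratio of polynomials.

Y(s) = (4*s^2 + 21*s + 12)/(s^3 + 5*s^2 - 2*s)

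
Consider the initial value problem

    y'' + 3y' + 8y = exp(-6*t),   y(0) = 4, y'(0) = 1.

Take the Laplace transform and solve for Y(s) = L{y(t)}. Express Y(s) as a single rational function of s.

Laplace-transform each side.
With L{y''} = s^2 Y - s·y(0) - y'(0) and L{y'} = sY - y(0), with y(0) = 4, y'(0) = 1: the LHS transforms to (s^2 + 3*s + 8)Y - (4*s + 13).
The right side is L{exp(-6*t)} = 1/(s + 6).
So (s^2 + 3*s + 8)Y = 1/(s + 6) + (4*s + 13).
Solve for Y(s) and write it as one ratio of polynomials.

Y(s) = (4*s^2 + 37*s + 79)/(s^3 + 9*s^2 + 26*s + 48)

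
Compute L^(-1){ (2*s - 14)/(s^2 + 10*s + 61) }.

Complete the square in the denominator: s^2 + 10*s + 61 = (s + 5)^2 + 6^2.
Split the numerator to match: 2*s - 14 = 2·(s + 5) - 4·6.
Invert each term: 2·(s + 5)/((s + 5)^2 + 36) ↔ 2e^(-5t)cos(6t); -4·6/((s + 5)^2 + 36) ↔ -4e^(-5t)sin(6t).

-4*exp(-5*t)*sin(6*t) + 2*exp(-5*t)*cos(6*t)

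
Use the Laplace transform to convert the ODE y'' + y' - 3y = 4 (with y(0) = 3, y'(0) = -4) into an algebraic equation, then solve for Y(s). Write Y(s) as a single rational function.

Y(s) = (3*s^2 - s + 4)/(s^3 + s^2 - 3*s)

Apply the Laplace transform to the equation.
With L{y''} = s^2 Y - s·y(0) - y'(0) and L{y'} = sY - y(0), with y(0) = 3, y'(0) = -4: the LHS transforms to (s^2 + s - 3)Y - (3*s - 1).
The right side is L{4} = 4/s.
So (s^2 + s - 3)Y = 4/s + (3*s - 1).
Isolate Y and clear denominators.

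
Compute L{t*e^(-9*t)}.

L{e^(-9t)} = 1/(s + 9).
Then apply L{t·g(t)} = -d/ds[H(s)] with H(s) = 1/(s + 9):
differentiating 1 time and applying the sign gives (s + 9)^(-2).

(s + 9)^(-2)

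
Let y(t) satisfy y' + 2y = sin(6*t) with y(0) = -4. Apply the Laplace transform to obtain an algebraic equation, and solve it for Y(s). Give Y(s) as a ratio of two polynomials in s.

Y(s) = (-4*s^2 - 138)/(s^3 + 2*s^2 + 36*s + 72)

Apply the Laplace transform to the equation.
With L{y'} = sY - y(0) = sY - (-4): the LHS transforms to (s + 2)Y - (-4).
The right side is L{sin(6*t)} = 6/(s^2 + 36).
So (s + 2)Y = 6/(s^2 + 36) + (-4).
Divide through and combine into a single rational function.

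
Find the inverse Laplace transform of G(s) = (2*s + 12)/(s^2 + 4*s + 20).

Complete the square in the denominator: s^2 + 4*s + 20 = (s + 2)^2 + 4^2.
Split the numerator to match: 2*s + 12 = 2·(s + 2) + 2·4.
Invert each term: 2·(s + 2)/((s + 2)^2 + 16) ↔ 2e^(-2t)cos(4t); 2·4/((s + 2)^2 + 16) ↔ 2e^(-2t)sin(4t).

2*exp(-2*t)*sin(4*t) + 2*exp(-2*t)*cos(4*t)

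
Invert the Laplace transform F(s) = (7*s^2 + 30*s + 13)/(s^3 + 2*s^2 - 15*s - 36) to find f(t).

f(t) = 2*t*exp(-3*t) + 5*exp(4*t) + 2*exp(-3*t)

Factor the denominator: s^3 + 2*s^2 - 15*s - 36 = (s - 4)*(s + 3)^2.
Partial fraction decomposition gives [2/(s + 3)] + [2/(s + 3)^2] + [5/(s - 4)].
Invert each term: 2/(s + 3) ↔ 2e^(-3t); 2/(s + 3)^2 ↔ 2t·e^(-3t); 5/(s - 4) ↔ 5e^(4t).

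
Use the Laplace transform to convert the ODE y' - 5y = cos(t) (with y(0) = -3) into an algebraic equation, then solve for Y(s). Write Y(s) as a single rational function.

Y(s) = (-3*s^2 + s - 3)/(s^3 - 5*s^2 + s - 5)

Transform both sides with L{·}.
With L{y'} = sY - y(0) = sY - (-3): the LHS transforms to (s - 5)Y - (-3).
The right side is L{cos(t)} = s/(s^2 + 1).
So (s - 5)Y = s/(s^2 + 1) + (-3).
Divide through and combine into a single rational function.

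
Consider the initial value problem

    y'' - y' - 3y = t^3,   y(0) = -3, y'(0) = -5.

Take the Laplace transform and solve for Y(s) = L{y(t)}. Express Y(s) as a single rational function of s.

Laplace-transform each side.
The derivative rules (L{y''} = s^2 Y - s·y(0) - y'(0) and L{y'} = sY - y(0), with y(0) = -3, y'(0) = -5) turn the left side into (s^2 - s - 3)Y - (-3*s - 2).
The right side is L{t^3} = 6/s^4.
So (s^2 - s - 3)Y = 6/s^4 + (-3*s - 2).
Solve for Y(s) and write it as one ratio of polynomials.

Y(s) = (-3*s^5 - 2*s^4 + 6)/(s^6 - s^5 - 3*s^4)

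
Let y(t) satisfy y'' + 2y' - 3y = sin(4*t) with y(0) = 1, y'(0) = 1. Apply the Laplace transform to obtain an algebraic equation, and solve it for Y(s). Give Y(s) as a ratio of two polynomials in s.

Y(s) = (s^3 + 3*s^2 + 16*s + 52)/(s^4 + 2*s^3 + 13*s^2 + 32*s - 48)

Laplace-transform each side.
The derivative rules (L{y''} = s^2 Y - s·y(0) - y'(0) and L{y'} = sY - y(0), with y(0) = 1, y'(0) = 1) turn the left side into (s^2 + 2*s - 3)Y - (s + 3).
The right side is L{sin(4*t)} = 4/(s^2 + 16).
So (s^2 + 2*s - 3)Y = 4/(s^2 + 16) + (s + 3).
Solve for Y(s) and write it as one ratio of polynomials.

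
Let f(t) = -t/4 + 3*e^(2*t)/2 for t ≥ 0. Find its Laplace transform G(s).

The transform is linear, so treat each term independently.
(3/2)·[L{e^(2t)} = 1/(s - 2)]; (-1/4)·[L{t} = 1!/s^2 = 1/s^2].

G(s) = 3/(2*(s - 2)) - 1/(4*s^2)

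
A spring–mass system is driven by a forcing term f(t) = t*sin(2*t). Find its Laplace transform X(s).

L{sin(2t)} = 2/(s^2 + 4).
Then apply L{t·g(t)} = -d/ds[G(s)] with G(s) = 2/(s^2 + 4):
differentiating 1 time and applying the sign gives 4*s/(s^2 + 4)^2.

X(s) = 4*s/(s^2 + 4)^2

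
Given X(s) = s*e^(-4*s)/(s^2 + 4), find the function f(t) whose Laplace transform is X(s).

The factor e^(-4s) signals a time shift by c = 4 (second shifting theorem).
L{cos(2t)} = s/(s^2 + 4), so L^-1{s/(s^2 + 4)} = cos(2*t).
Hence the inverse is u(t - 4) times that function evaluated at t - 4.

f(t) = Heaviside(t - 4)*(cos(2*t - 8))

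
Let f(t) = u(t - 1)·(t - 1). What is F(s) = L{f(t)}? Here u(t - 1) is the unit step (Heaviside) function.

F(s) = exp(-s)/s^2

By the second shifting theorem, L{u(t - c)·g(t - c)} = e^(-cs)·G(s) with c = 1 and G(s) = L{g(t)}.
L{t} = 1!/s^2 = 1/s^2.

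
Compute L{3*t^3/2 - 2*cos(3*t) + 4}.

Apply the Laplace transform termwise.
(-2)·[L{cos(3t)} = s/(s^2 + 9)]; (3/2)·[L{t^3} = 3!/s^4 = 6/s^4]; L{4} = 4/s.

-2*s/(s^2 + 9) + 4/s + 9/s^4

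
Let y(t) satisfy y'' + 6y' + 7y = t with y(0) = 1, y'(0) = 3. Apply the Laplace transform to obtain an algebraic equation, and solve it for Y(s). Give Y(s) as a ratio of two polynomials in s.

Y(s) = (s^3 + 9*s^2 + 1)/(s^4 + 6*s^3 + 7*s^2)

Transform both sides with L{·}.
Using L{y''} = s^2 Y - s·y(0) - y'(0) and L{y'} = sY - y(0), with y(0) = 1, y'(0) = 3, the left side becomes (s^2 + 6*s + 7)Y - (s + 9).
The right side is L{t} = s^(-2).
So (s^2 + 6*s + 7)Y = s^(-2) + (s + 9).
Divide through and combine into a single rational function.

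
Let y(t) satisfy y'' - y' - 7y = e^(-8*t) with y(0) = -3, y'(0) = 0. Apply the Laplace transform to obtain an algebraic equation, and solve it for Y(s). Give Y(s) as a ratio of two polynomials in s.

Transform both sides with L{·}.
Using L{y''} = s^2 Y - s·y(0) - y'(0) and L{y'} = sY - y(0), with y(0) = -3, y'(0) = 0, the left side becomes (s^2 - s - 7)Y - (-3*s + 3).
The right side is L{e^(-8*t)} = 1/(s + 8).
So (s^2 - s - 7)Y = 1/(s + 8) + (-3*s + 3).
Divide through and combine into a single rational function.

Y(s) = (-3*s^2 - 21*s + 25)/(s^3 + 7*s^2 - 15*s - 56)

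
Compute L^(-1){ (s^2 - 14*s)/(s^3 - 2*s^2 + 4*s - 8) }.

Factor the denominator: s^3 - 2*s^2 + 4*s - 8 = (s - 2)*(s^2 + 4).
Partial fraction decomposition gives [-3/(s - 2)] + [4*s/(s^2 + 4)] + [-6/(s^2 + 4)].
Invert each term: -3/(s - 2) ↔ -3e^(2t); 4·s/(s^2 + 4) ↔ 4cos(2t); -3·2/(s^2 + 4) ↔ -3sin(2t).

-3*exp(2*t) - 3*sin(2*t) + 4*cos(2*t)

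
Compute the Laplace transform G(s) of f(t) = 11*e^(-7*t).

G(s) = 11/(s + 7)

L{11} = 11/s.
By the first shifting theorem, multiplying by e^(-7t) replaces s with s + 7.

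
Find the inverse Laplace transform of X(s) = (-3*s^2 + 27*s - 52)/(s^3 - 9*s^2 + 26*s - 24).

Factor the denominator: s^3 - 9*s^2 + 26*s - 24 = (s - 4)*(s - 3)*(s - 2).
Partial fraction decomposition gives [4/(s - 4)] + [-2/(s - 3)] + [-5/(s - 2)].
Invert each term: 4/(s - 4) ↔ 4e^(4t); -2/(s - 3) ↔ -2e^(3t); -5/(s - 2) ↔ -5e^(2t).

4*exp(4*t) - 2*exp(3*t) - 5*exp(2*t)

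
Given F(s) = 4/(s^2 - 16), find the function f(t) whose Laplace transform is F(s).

Since L{sinh(4t)} = 4/(s^2 - 16), the inverse is sinh(4*t).

f(t) = sinh(4*t)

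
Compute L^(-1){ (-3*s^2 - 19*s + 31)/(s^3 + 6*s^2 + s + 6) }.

5*sin(t) - 4*cos(t) + exp(-6*t)

Factor the denominator: s^3 + 6*s^2 + s + 6 = (s + 6)*(s^2 + 1).
Partial fraction decomposition gives [1/(s + 6)] + [-4*s/(s^2 + 1)] + [5/(s^2 + 1)].
Invert each term: 1/(s + 6) ↔ e^(-6t); -4·s/(s^2 + 1) ↔ -4cos(t); 5·1/(s^2 + 1) ↔ 5sin(t).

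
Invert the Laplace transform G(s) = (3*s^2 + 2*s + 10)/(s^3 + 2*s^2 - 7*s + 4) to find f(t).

Factor the denominator: s^3 + 2*s^2 - 7*s + 4 = (s - 1)^2*(s + 4).
Partial fraction decomposition gives [1/(s - 1)] + [3/(s - 1)^2] + [2/(s + 4)].
Invert each term: 1/(s - 1) ↔ e^(t); 3/(s - 1)^2 ↔ 3t·e^(t); 2/(s + 4) ↔ 2e^(-4t).

f(t) = 3*t*exp(t) + exp(t) + 2*exp(-4*t)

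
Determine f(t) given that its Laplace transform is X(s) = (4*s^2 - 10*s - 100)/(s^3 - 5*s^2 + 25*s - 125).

f(t) = -exp(5*t) + 3*sin(5*t) + 5*cos(5*t)

Factor the denominator: s^3 - 5*s^2 + 25*s - 125 = (s - 5)*(s^2 + 25).
Partial fraction decomposition gives [-1/(s - 5)] + [5*s/(s^2 + 25)] + [15/(s^2 + 25)].
Invert each term: -1/(s - 5) ↔ -e^(5t); 5·s/(s^2 + 25) ↔ 5cos(5t); 3·5/(s^2 + 25) ↔ 3sin(5t).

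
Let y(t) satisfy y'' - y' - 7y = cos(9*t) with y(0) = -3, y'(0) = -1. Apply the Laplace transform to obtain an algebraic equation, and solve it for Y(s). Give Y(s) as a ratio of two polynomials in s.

Laplace-transform each side.
The derivative rules (L{y''} = s^2 Y - s·y(0) - y'(0) and L{y'} = sY - y(0), with y(0) = -3, y'(0) = -1) turn the left side into (s^2 - s - 7)Y - (-3*s + 2).
The right side is L{cos(9*t)} = s/(s^2 + 81).
So (s^2 - s - 7)Y = s/(s^2 + 81) + (-3*s + 2).
Isolate Y and clear denominators.

Y(s) = (-3*s^3 + 2*s^2 - 242*s + 162)/(s^4 - s^3 + 74*s^2 - 81*s - 567)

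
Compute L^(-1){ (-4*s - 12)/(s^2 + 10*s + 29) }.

4*exp(-5*t)*sin(2*t) - 4*exp(-5*t)*cos(2*t)

Complete the square in the denominator: s^2 + 10*s + 29 = (s + 5)^2 + 2^2.
Split the numerator to match: -4*s - 12 = -4·(s + 5) + 4·2.
Invert each term: -4·(s + 5)/((s + 5)^2 + 4) ↔ -4e^(-5t)cos(2t); 4·2/((s + 5)^2 + 4) ↔ 4e^(-5t)sin(2t).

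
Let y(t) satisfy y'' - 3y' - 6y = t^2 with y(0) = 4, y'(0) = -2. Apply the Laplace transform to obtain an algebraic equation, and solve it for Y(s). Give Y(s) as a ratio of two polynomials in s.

Y(s) = (4*s^4 - 14*s^3 + 2)/(s^5 - 3*s^4 - 6*s^3)

Apply the Laplace transform to the equation.
With L{y''} = s^2 Y - s·y(0) - y'(0) and L{y'} = sY - y(0), with y(0) = 4, y'(0) = -2: the LHS transforms to (s^2 - 3*s - 6)Y - (4*s - 14).
The right side is L{t^2} = 2/s^3.
So (s^2 - 3*s - 6)Y = 2/s^3 + (4*s - 14).
Divide through and combine into a single rational function.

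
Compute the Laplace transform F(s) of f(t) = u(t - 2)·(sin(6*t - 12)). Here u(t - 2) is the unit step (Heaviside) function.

F(s) = 6*exp(-2*s)/(s^2 + 36)

By the second shifting theorem, L{u(t - c)·g(t - c)} = e^(-cs)·G(s) with c = 2 and G(s) = L{g(t)}.
L{sin(6t)} = 6/(s^2 + 36).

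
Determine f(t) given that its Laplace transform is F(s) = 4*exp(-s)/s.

The factor e^(-s) signals a time shift by c = 1 (second shifting theorem).
L{4} = 4/s, so L^-1{4/s} = 4.
Hence the inverse is u(t - 1) times that function evaluated at t - 1.

f(t) = Heaviside(t - 1)*(4)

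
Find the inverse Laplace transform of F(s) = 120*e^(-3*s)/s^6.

Heaviside(t - 3)*((t - 3)^5)

The factor e^(-3s) signals a time shift by c = 3 (second shifting theorem).
L{t^5} = 5!/s^6 = 120/s^6, so L^-1{120/s^6} = t^5.
Hence the inverse is u(t - 3) times that function evaluated at t - 3.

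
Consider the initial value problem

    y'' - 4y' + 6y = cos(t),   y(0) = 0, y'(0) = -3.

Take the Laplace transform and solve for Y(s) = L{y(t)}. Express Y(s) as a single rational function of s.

Y(s) = (-3*s^2 + s - 3)/(s^4 - 4*s^3 + 7*s^2 - 4*s + 6)

Apply the Laplace transform to the equation.
Using L{y''} = s^2 Y - s·y(0) - y'(0) and L{y'} = sY - y(0), with y(0) = 0, y'(0) = -3, the left side becomes (s^2 - 4*s + 6)Y - (-3).
The right side is L{cos(t)} = s/(s^2 + 1).
So (s^2 - 4*s + 6)Y = s/(s^2 + 1) + (-3).
Divide through and combine into a single rational function.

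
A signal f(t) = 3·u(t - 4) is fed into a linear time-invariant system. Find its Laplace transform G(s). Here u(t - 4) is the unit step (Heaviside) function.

G(s) = 3*exp(-4*s)/s

By the second shifting theorem, L{u(t - c)·g(t - c)} = e^(-cs)·H(s) with c = 4 and H(s) = L{g(t)}.
L{3} = 3/s.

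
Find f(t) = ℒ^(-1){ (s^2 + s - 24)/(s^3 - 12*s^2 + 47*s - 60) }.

Factor the denominator: s^3 - 12*s^2 + 47*s - 60 = (s - 5)*(s - 4)*(s - 3).
Partial fraction decomposition gives [4/(s - 4)] + [3/(s - 5)] + [-6/(s - 3)].
Invert each term: 4/(s - 4) ↔ 4e^(4t); 3/(s - 5) ↔ 3e^(5t); -6/(s - 3) ↔ -6e^(3t).

f(t) = 3*exp(5*t) + 4*exp(4*t) - 6*exp(3*t)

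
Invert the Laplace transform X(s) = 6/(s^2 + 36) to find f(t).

Since L{sin(6t)} = 6/(s^2 + 36), the inverse is sin(6*t).

f(t) = sin(6*t)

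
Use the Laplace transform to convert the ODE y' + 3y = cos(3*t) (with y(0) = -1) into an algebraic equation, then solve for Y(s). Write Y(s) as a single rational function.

Y(s) = (-s^2 + s - 9)/(s^3 + 3*s^2 + 9*s + 27)

Take the Laplace transform of both sides.
Using L{y'} = sY - y(0) = sY - (-1), the left side becomes (s + 3)Y - (-1).
The right side is L{cos(3*t)} = s/(s^2 + 9).
So (s + 3)Y = s/(s^2 + 9) + (-1).
Divide through and combine into a single rational function.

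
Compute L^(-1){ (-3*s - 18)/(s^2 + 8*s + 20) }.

Complete the square in the denominator: s^2 + 8*s + 20 = (s + 4)^2 + 2^2.
Split the numerator to match: -3*s - 18 = -3·(s + 4) - 3·2.
Invert each term: -3·(s + 4)/((s + 4)^2 + 4) ↔ -3e^(-4t)cos(2t); -3·2/((s + 4)^2 + 4) ↔ -3e^(-4t)sin(2t).

-3*exp(-4*t)*sin(2*t) - 3*exp(-4*t)*cos(2*t)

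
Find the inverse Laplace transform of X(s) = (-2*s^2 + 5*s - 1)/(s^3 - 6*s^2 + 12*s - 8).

t^2*exp(2*t)/2 - 3*t*exp(2*t) - 2*exp(2*t)

Factor the denominator: s^3 - 6*s^2 + 12*s - 8 = (s - 2)^3.
Partial fraction decomposition gives [-2/(s - 2)] + [-3/(s - 2)^2] + [(s - 2)^(-3)].
Invert each term: -2/(s - 2) ↔ -2e^(2t); -3/(s - 2)^2 ↔ -3t·e^(2t); 1/(s - 2)^3 ↔ (1/2)t^2·e^(2t).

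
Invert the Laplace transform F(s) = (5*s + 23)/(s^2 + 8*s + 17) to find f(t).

f(t) = 3*exp(-4*t)*sin(t) + 5*exp(-4*t)*cos(t)

Complete the square in the denominator: s^2 + 8*s + 17 = (s + 4)^2 + 1^2.
Split the numerator to match: 5*s + 23 = 5·(s + 4) + 3·1.
Invert each term: 5·(s + 4)/((s + 4)^2 + 1) ↔ 5e^(-4t)cos(t); 3·1/((s + 4)^2 + 1) ↔ 3e^(-4t)sin(t).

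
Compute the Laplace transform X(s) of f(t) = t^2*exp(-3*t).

X(s) = 2/(s + 3)^3

L{t^2} = 2!/s^3 = 2/s^3.
By the first shifting theorem, multiplying by e^(-3t) replaces s with s + 3.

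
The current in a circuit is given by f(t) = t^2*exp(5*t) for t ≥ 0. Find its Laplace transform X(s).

X(s) = 2/(s - 5)^3

L{e^(5t)} = 1/(s - 5).
Then apply L{t^2·g(t)} = (-1)^2 d^2/ds^2[G(s)] with G(s) = 1/(s - 5):
differentiating 2 times and applying the sign gives 2/(s - 5)^3.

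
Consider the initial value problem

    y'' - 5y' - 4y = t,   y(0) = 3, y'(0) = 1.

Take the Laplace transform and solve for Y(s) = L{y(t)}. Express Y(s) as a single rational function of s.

Transform both sides with L{·}.
With L{y''} = s^2 Y - s·y(0) - y'(0) and L{y'} = sY - y(0), with y(0) = 3, y'(0) = 1: the LHS transforms to (s^2 - 5*s - 4)Y - (3*s - 14).
The right side is L{t} = s^(-2).
So (s^2 - 5*s - 4)Y = s^(-2) + (3*s - 14).
Solve for Y(s) and write it as one ratio of polynomials.

Y(s) = (3*s^3 - 14*s^2 + 1)/(s^4 - 5*s^3 - 4*s^2)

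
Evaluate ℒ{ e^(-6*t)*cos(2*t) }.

L{cos(2t)} = s/(s^2 + 4).
By the first shifting theorem, multiplying by e^(-6t) replaces s with s + 6.

(s + 6)/((s + 6)^2 + 4)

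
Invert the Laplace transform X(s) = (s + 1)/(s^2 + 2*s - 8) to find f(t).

f(t) = exp(-t)*cosh(3*t)

Rewrite the denominator: s^2 + 2*s - 8 = (s + 1)^2 - 9.
The form in (s + 1) signals a first-shifting-theorem factor e^(-t).
Since L{cosh(3t)} = s/(s^2 - 9), the inverse is e^(-t)*cosh(3*t).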